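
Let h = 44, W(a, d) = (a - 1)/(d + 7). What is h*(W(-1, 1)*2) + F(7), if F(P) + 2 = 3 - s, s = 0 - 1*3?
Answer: -18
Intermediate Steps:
s = -3 (s = 0 - 3 = -3)
W(a, d) = (-1 + a)/(7 + d)
F(P) = 4 (F(P) = -2 + (3 - 1*(-3)) = -2 + (3 + 3) = -2 + 6 = 4)
h*(W(-1, 1)*2) + F(7) = 44*(((-1 - 1)/(7 + 1))*2) + 4 = 44*((-2/8)*2) + 4 = 44*(((⅛)*(-2))*2) + 4 = 44*(-¼*2) + 4 = 44*(-½) + 4 = -22 + 4 = -18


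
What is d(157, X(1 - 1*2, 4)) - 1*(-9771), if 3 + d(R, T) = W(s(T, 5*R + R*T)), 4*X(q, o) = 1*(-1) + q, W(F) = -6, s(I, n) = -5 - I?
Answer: 9762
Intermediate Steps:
X(q, o) = -1/4 + q/4 (X(q, o) = (1*(-1) + q)/4 = (-1 + q)/4 = -1/4 + q/4)
d(R, T) = -9 (d(R, T) = -3 - 6 = -9)
d(157, X(1 - 1*2, 4)) - 1*(-9771) = -9 - 1*(-9771) = -9 + 9771 = 9762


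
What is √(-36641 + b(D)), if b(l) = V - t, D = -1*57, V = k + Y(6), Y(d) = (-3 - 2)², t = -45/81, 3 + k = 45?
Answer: I*√329161/3 ≈ 191.24*I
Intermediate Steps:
k = 42 (k = -3 + 45 = 42)
t = -5/9 (t = -45*1/81 = -5/9 ≈ -0.55556)
Y(d) = 25 (Y(d) = (-5)² = 25)
V = 67 (V = 42 + 25 = 67)
D = -57
b(l) = 608/9 (b(l) = 67 - 1*(-5/9) = 67 + 5/9 = 608/9)
√(-36641 + b(D)) = √(-36641 + 608/9) = √(-329161/9) = I*√329161/3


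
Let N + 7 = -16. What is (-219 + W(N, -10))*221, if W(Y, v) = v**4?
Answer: 2161601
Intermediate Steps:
N = -23 (N = -7 - 16 = -23)
(-219 + W(N, -10))*221 = (-219 + (-10)**4)*221 = (-219 + 10000)*221 = 9781*221 = 2161601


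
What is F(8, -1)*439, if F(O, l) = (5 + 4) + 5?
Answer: 6146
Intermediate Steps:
F(O, l) = 14 (F(O, l) = 9 + 5 = 14)
F(8, -1)*439 = 14*439 = 6146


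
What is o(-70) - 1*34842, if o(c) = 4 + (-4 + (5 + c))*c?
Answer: -30008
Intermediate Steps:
o(c) = 4 + c*(1 + c) (o(c) = 4 + (1 + c)*c = 4 + c*(1 + c))
o(-70) - 1*34842 = (4 - 70 + (-70)**2) - 1*34842 = (4 - 70 + 4900) - 34842 = 4834 - 34842 = -30008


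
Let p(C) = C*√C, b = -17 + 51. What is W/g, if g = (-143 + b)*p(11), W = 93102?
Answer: -93102*√11/13189 ≈ -23.412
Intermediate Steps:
b = 34
p(C) = C^(3/2)
g = -1199*√11 (g = (-143 + 34)*11^(3/2) = -1199*√11 ≈ -3976.6)
W/g = 93102/((-1199*√11)) = 93102*(-√11/13189) = -93102*√11/13189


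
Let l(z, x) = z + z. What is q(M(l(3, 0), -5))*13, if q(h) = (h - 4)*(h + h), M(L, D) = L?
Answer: 312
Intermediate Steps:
l(z, x) = 2*z
q(h) = 2*h*(-4 + h) (q(h) = (-4 + h)*(2*h) = 2*h*(-4 + h))
q(M(l(3, 0), -5))*13 = (2*(2*3)*(-4 + 2*3))*13 = (2*6*(-4 + 6))*13 = (2*6*2)*13 = 24*13 = 312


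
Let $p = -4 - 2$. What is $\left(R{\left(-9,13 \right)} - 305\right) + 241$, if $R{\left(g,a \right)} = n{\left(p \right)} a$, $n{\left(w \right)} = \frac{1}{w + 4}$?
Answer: $- \frac{141}{2} \approx -70.5$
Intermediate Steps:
$p = -6$
$n{\left(w \right)} = \frac{1}{4 + w}$
$R{\left(g,a \right)} = - \frac{a}{2}$ ($R{\left(g,a \right)} = \frac{a}{4 - 6} = \frac{a}{-2} = - \frac{a}{2}$)
$\left(R{\left(-9,13 \right)} - 305\right) + 241 = \left(\left(- \frac{1}{2}\right) 13 - 305\right) + 241 = \left(- \frac{13}{2} - 305\right) + 241 = - \frac{623}{2} + 241 = - \frac{141}{2}$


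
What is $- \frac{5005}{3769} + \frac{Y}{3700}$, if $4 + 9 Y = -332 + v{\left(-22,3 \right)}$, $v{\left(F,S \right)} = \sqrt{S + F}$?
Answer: $- \frac{13994407}{10458975} + \frac{i \sqrt{19}}{33300} \approx -1.338 + 0.0001309 i$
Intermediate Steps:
$v{\left(F,S \right)} = \sqrt{F + S}$
$Y = - \frac{112}{3} + \frac{i \sqrt{19}}{9}$ ($Y = - \frac{4}{9} + \frac{-332 + \sqrt{-22 + 3}}{9} = - \frac{4}{9} + \frac{-332 + \sqrt{-19}}{9} = - \frac{4}{9} + \frac{-332 + i \sqrt{19}}{9} = - \frac{4}{9} - \left(\frac{332}{9} - \frac{i \sqrt{19}}{9}\right) = - \frac{112}{3} + \frac{i \sqrt{19}}{9} \approx -37.333 + 0.48432 i$)
$- \frac{5005}{3769} + \frac{Y}{3700} = - \frac{5005}{3769} + \frac{- \frac{112}{3} + \frac{i \sqrt{19}}{9}}{3700} = \left(-5005\right) \frac{1}{3769} + \left(- \frac{112}{3} + \frac{i \sqrt{19}}{9}\right) \frac{1}{3700} = - \frac{5005}{3769} - \left(\frac{28}{2775} - \frac{i \sqrt{19}}{33300}\right) = - \frac{13994407}{10458975} + \frac{i \sqrt{19}}{33300}$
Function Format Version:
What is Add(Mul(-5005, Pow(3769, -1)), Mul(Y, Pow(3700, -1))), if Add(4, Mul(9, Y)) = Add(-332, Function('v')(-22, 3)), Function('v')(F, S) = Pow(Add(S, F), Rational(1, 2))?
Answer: Add(Rational(-13994407, 10458975), Mul(Rational(1, 33300), I, Pow(19, Rational(1, 2)))) ≈ Add(-1.3380, Mul(0.00013090, I))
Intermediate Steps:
Function('v')(F, S) = Pow(Add(F, S), Rational(1, 2))
Y = Add(Rational(-112, 3), Mul(Rational(1, 9), I, Pow(19, Rational(1, 2)))) (Y = Add(Rational(-4, 9), Mul(Rational(1, 9), Add(-332, Pow(Add(-22, 3), Rational(1, 2))))) = Add(Rational(-4, 9), Mul(Rational(1, 9), Add(-332, Pow(-19, Rational(1, 2))))) = Add(Rational(-4, 9), Mul(Rational(1, 9), Add(-332, Mul(I, Pow(19, Rational(1, 2)))))) = Add(Rational(-4, 9), Add(Rational(-332, 9), Mul(Rational(1, 9), I, Pow(19, Rational(1, 2))))) = Add(Rational(-112, 3), Mul(Rational(1, 9), I, Pow(19, Rational(1, 2)))) ≈ Add(-37.333, Mul(0.48432, I)))
Add(Mul(-5005, Pow(3769, -1)), Mul(Y, Pow(3700, -1))) = Add(Mul(-5005, Pow(3769, -1)), Mul(Add(Rational(-112, 3), Mul(Rational(1, 9), I, Pow(19, Rational(1, 2)))), Pow(3700, -1))) = Add(Mul(-5005, Rational(1, 3769)), Mul(Add(Rational(-112, 3), Mul(Rational(1, 9), I, Pow(19, Rational(1, 2)))), Rational(1, 3700))) = Add(Rational(-5005, 3769), Add(Rational(-28, 2775), Mul(Rational(1, 33300), I, Pow(19, Rational(1, 2))))) = Add(Rational(-13994407, 10458975), Mul(Rational(1, 33300), I, Pow(19, Rational(1, 2))))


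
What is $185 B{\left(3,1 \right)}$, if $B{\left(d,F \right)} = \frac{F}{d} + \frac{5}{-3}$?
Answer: $- \frac{740}{3} \approx -246.67$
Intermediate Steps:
$B{\left(d,F \right)} = - \frac{5}{3} + \frac{F}{d}$ ($B{\left(d,F \right)} = \frac{F}{d} + 5 \left(- \frac{1}{3}\right) = \frac{F}{d} - \frac{5}{3} = - \frac{5}{3} + \frac{F}{d}$)
$185 B{\left(3,1 \right)} = 185 \left(- \frac{5}{3} + 1 \cdot \frac{1}{3}\right) = 185 \left(- \frac{5}{3} + \frac{1}{3}\right) = 185 \left(- \frac{4}{3}\right) = - \frac{740}{3}$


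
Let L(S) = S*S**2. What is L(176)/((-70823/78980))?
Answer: -430581268480/70823 ≈ -6.0797e+6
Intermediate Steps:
L(S) = S**3
L(176)/((-70823/78980)) = 176**3/((-70823/78980)) = 5451776/((-70823*1/78980)) = 5451776/(-70823/78980) = 5451776*(-78980/70823) = -430581268480/70823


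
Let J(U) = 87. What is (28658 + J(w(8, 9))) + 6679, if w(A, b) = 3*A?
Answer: 35424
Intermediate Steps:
(28658 + J(w(8, 9))) + 6679 = (28658 + 87) + 6679 = 28745 + 6679 = 35424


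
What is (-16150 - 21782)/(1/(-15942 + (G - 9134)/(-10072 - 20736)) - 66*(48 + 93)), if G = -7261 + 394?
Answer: 9314679310410/2285205268559 ≈ 4.0761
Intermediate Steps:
G = -6867
(-16150 - 21782)/(1/(-15942 + (G - 9134)/(-10072 - 20736)) - 66*(48 + 93)) = (-16150 - 21782)/(1/(-15942 + (-6867 - 9134)/(-10072 - 20736)) - 66*(48 + 93)) = -37932/(1/(-15942 - 16001/(-30808)) - 66*141) = -37932/(1/(-15942 - 16001*(-1/30808)) - 9306) = -37932/(1/(-15942 + 16001/30808) - 9306) = -37932/(1/(-491125135/30808) - 9306) = -37932/(-30808/491125135 - 9306) = -37932/(-4570410537118/491125135) = -37932*(-491125135/4570410537118) = 9314679310410/2285205268559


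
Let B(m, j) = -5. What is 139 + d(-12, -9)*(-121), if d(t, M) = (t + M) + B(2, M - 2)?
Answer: 3285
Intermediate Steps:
d(t, M) = -5 + M + t (d(t, M) = (t + M) - 5 = (M + t) - 5 = -5 + M + t)
139 + d(-12, -9)*(-121) = 139 + (-5 - 9 - 12)*(-121) = 139 - 26*(-121) = 139 + 3146 = 3285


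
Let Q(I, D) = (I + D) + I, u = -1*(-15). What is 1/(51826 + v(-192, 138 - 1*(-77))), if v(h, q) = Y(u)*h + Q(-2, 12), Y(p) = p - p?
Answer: 1/51834 ≈ 1.9292e-5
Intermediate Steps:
u = 15
Y(p) = 0
Q(I, D) = D + 2*I (Q(I, D) = (D + I) + I = D + 2*I)
v(h, q) = 8 (v(h, q) = 0*h + (12 + 2*(-2)) = 0 + (12 - 4) = 0 + 8 = 8)
1/(51826 + v(-192, 138 - 1*(-77))) = 1/(51826 + 8) = 1/51834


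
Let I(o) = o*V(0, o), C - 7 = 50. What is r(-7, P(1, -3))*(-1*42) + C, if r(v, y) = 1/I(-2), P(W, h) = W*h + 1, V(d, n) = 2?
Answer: 135/2 ≈ 67.500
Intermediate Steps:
C = 57 (C = 7 + 50 = 57)
I(o) = 2*o (I(o) = o*2 = 2*o)
P(W, h) = 1 + W*h
r(v, y) = -¼ (r(v, y) = 1/(2*(-2)) = 1/(-4) = -¼)
r(-7, P(1, -3))*(-1*42) + C = -(-1)*42/4 + 57 = -¼*(-42) + 57 = 21/2 + 57 = 135/2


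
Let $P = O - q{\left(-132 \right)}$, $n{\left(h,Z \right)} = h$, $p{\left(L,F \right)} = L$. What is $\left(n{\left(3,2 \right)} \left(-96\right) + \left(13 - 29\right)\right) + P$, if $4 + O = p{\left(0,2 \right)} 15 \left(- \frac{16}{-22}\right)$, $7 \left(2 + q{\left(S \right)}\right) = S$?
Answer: $- \frac{2010}{7} \approx -287.14$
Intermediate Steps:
$q{\left(S \right)} = -2 + \frac{S}{7}$
$O = -4$ ($O = -4 + 0 \cdot 15 \left(- \frac{16}{-22}\right) = -4 + 0 \left(\left(-16\right) \left(- \frac{1}{22}\right)\right) = -4 + 0 \cdot \frac{8}{11} = -4 + 0 = -4$)
$P = \frac{118}{7}$ ($P = -4 - \left(-2 + \frac{1}{7} \left(-132\right)\right) = -4 - \left(-2 - \frac{132}{7}\right) = -4 - - \frac{146}{7} = -4 + \frac{146}{7} = \frac{118}{7} \approx 16.857$)
$\left(n{\left(3,2 \right)} \left(-96\right) + \left(13 - 29\right)\right) + P = \left(3 \left(-96\right) + \left(13 - 29\right)\right) + \frac{118}{7} = \left(-288 - 16\right) + \frac{118}{7} = -304 + \frac{118}{7} = - \frac{2010}{7}$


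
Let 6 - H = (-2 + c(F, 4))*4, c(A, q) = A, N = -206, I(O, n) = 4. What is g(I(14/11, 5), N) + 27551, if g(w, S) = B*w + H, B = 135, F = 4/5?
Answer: 140509/5 ≈ 28102.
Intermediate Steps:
F = ⅘ (F = 4*(⅕) = ⅘ ≈ 0.80000)
H = 54/5 (H = 6 - (-2 + ⅘)*4 = 6 - (-6)*4/5 = 6 - 1*(-24/5) = 6 + 24/5 = 54/5 ≈ 10.800)
g(w, S) = 54/5 + 135*w (g(w, S) = 135*w + 54/5 = 54/5 + 135*w)
g(I(14/11, 5), N) + 27551 = (54/5 + 135*4) + 27551 = (54/5 + 540) + 27551 = 2754/5 + 27551 = 140509/5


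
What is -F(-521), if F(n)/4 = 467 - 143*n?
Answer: -299880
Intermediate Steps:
F(n) = 1868 - 572*n (F(n) = 4*(467 - 143*n) = 1868 - 572*n)
-F(-521) = -(1868 - 572*(-521)) = -(1868 + 298012) = -1*299880 = -299880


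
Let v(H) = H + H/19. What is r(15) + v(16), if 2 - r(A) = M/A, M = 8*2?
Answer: 5066/285 ≈ 17.775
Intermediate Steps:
M = 16
r(A) = 2 - 16/A
v(H) = 20*H/19 (v(H) = H + H*(1/19) = H + H/19 = 20*H/19)
r(15) + v(16) = (2 - 16/15) + (20/19)*16 = (2 - 16*1/15) + 320/19 = (2 - 16/15) + 320/19 = 14/15 + 320/19 = 5066/285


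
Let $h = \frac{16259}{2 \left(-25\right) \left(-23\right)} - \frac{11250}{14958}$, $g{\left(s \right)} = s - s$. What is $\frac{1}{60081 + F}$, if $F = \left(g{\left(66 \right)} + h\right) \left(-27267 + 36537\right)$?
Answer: $\frac{31855}{5866756266} \approx 5.4297 \cdot 10^{-6}$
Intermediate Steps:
$g{\left(s \right)} = 0$
$h = \frac{12792479}{955650}$ ($h = \frac{16259}{\left(-50\right) \left(-23\right)} - \frac{625}{831} = \frac{16259}{1150} - \frac{625}{831} = \frac{12792479}{955650} \approx 13.386$)
$F = \frac{3952876011}{31855}$ ($F = \left(0 + \frac{12792479}{955650}\right) \left(-27267 + 36537\right) = \frac{12792479}{955650} \cdot 9270 = \frac{3952876011}{31855} \approx 1.2409 \cdot 10^{5}$)
$\frac{1}{60081 + F} = \frac{1}{60081 + \frac{3952876011}{31855}} = \frac{1}{\frac{5866756266}{31855}} = \frac{31855}{5866756266}$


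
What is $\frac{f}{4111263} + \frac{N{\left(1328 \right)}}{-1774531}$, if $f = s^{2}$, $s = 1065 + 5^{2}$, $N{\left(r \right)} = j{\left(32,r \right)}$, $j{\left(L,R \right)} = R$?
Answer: $\frac{2102860523836}{7295563642653} \approx 0.28824$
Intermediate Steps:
$N{\left(r \right)} = r$
$s = 1090$ ($s = 1065 + 25 = 1090$)
$f = 1188100$ ($f = 1090^{2} = 1188100$)
$\frac{f}{4111263} + \frac{N{\left(1328 \right)}}{-1774531} = \frac{1188100}{4111263} + \frac{1328}{-1774531} = 1188100 \cdot \frac{1}{4111263} + 1328 \left(- \frac{1}{1774531}\right) = \frac{1188100}{4111263} - \frac{1328}{1774531} = \frac{2102860523836}{7295563642653}$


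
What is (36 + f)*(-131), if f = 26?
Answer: -8122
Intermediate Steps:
(36 + f)*(-131) = (36 + 26)*(-131) = 62*(-131) = -8122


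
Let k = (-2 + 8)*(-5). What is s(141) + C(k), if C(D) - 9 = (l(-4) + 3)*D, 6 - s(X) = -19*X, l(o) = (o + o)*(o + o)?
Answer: 684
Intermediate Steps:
l(o) = 4*o**2 (l(o) = (2*o)*(2*o) = 4*o**2)
k = -30 (k = 6*(-5) = -30)
s(X) = 6 + 19*X (s(X) = 6 - (-19)*X = 6 + 19*X)
C(D) = 9 + 67*D (C(D) = 9 + (4*(-4)**2 + 3)*D = 9 + (4*16 + 3)*D = 9 + (64 + 3)*D = 9 + 67*D)
s(141) + C(k) = (6 + 19*141) + (9 + 67*(-30)) = (6 + 2679) + (9 - 2010) = 2685 - 2001 = 684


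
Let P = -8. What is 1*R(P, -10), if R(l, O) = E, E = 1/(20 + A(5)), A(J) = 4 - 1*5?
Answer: 1/19 ≈ 0.052632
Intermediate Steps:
A(J) = -1 (A(J) = 4 - 5 = -1)
E = 1/19 (E = 1/(20 - 1) = 1/19 ≈ 0.052632)
R(l, O) = 1/19
1*R(P, -10) = 1*(1/19) = 1/19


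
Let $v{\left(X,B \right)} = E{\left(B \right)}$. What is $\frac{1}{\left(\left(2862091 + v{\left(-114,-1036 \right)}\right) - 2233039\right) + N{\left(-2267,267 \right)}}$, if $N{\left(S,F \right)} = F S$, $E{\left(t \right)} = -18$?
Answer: $\frac{1}{23745} \approx 4.2114 \cdot 10^{-5}$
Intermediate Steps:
$v{\left(X,B \right)} = -18$
$\frac{1}{\left(\left(2862091 + v{\left(-114,-1036 \right)}\right) - 2233039\right) + N{\left(-2267,267 \right)}} = \frac{1}{\left(\left(2862091 - 18\right) - 2233039\right) + 267 \left(-2267\right)} = \frac{1}{\left(2862073 - 2233039\right) - 605289} = \frac{1}{629034 - 605289} = \frac{1}{23745}$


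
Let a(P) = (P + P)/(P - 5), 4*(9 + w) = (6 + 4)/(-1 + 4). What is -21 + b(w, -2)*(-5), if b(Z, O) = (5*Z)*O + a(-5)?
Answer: -1303/3 ≈ -434.33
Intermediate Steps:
w = -49/6 (w = -9 + ((6 + 4)/(-1 + 4))/4 = -9 + (10/3)/4 = -9 + (10*(⅓))/4 = -9 + (¼)*(10/3) = -9 + ⅚ = -49/6 ≈ -8.1667)
a(P) = 2*P/(-5 + P) (a(P) = (2*P)/(-5 + P) = 2*P/(-5 + P))
b(Z, O) = 1 + 5*O*Z (b(Z, O) = (5*Z)*O + 2*(-5)/(-5 - 5) = 5*O*Z + 2*(-5)/(-10) = 5*O*Z + 2*(-5)*(-⅒) = 5*O*Z + 1 = 1 + 5*O*Z)
-21 + b(w, -2)*(-5) = -21 + (1 + 5*(-2)*(-49/6))*(-5) = -21 + (1 + 245/3)*(-5) = -21 + (248/3)*(-5) = -21 - 1240/3 = -1303/3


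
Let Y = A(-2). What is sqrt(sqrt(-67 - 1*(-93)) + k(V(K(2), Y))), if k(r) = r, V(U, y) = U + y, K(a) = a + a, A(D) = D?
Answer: sqrt(2 + sqrt(26)) ≈ 2.6644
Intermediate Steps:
Y = -2
K(a) = 2*a
sqrt(sqrt(-67 - 1*(-93)) + k(V(K(2), Y))) = sqrt(sqrt(-67 - 1*(-93)) + (2*2 - 2)) = sqrt(sqrt(-67 + 93) + (4 - 2)) = sqrt(sqrt(26) + 2) = sqrt(2 + sqrt(26))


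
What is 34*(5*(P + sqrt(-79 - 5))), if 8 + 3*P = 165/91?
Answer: -95710/273 + 340*I*sqrt(21) ≈ -350.59 + 1558.1*I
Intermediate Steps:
P = -563/273 (P = -8/3 + (165/91)/3 = -8/3 + (165*(1/91))/3 = -8/3 + (1/3)*(165/91) = -8/3 + 55/91 = -563/273 ≈ -2.0623)
34*(5*(P + sqrt(-79 - 5))) = 34*(5*(-563/273 + sqrt(-79 - 5))) = 34*(5*(-563/273 + sqrt(-84))) = 34*(5*(-563/273 + 2*I*sqrt(21))) = 34*(-2815/273 + 10*I*sqrt(21)) = -95710/273 + 340*I*sqrt(21)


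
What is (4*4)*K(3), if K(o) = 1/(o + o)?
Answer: 8/3 ≈ 2.6667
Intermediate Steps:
K(o) = 1/(2*o)
(4*4)*K(3) = (4*4)*((½)/3) = 16*((½)*(⅓)) = 16*(⅙) = 8/3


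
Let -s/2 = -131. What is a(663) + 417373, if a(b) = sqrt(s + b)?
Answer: 417373 + 5*sqrt(37) ≈ 4.1740e+5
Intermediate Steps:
s = 262 (s = -2*(-131) = 262)
a(b) = sqrt(262 + b)
a(663) + 417373 = sqrt(262 + 663) + 417373 = sqrt(925) + 417373 = 5*sqrt(37) + 417373 = 417373 + 5*sqrt(37)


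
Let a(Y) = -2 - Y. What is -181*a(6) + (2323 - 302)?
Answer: 3469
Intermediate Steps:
-181*a(6) + (2323 - 302) = -181*(-2 - 1*6) + (2323 - 302) = -181*(-2 - 6) + 2021 = -181*(-8) + 2021 = 1448 + 2021 = 3469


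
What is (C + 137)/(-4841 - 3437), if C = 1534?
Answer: -1671/8278 ≈ -0.20186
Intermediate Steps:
(C + 137)/(-4841 - 3437) = (1534 + 137)/(-4841 - 3437) = 1671/(-8278) = 1671*(-1/8278) = -1671/8278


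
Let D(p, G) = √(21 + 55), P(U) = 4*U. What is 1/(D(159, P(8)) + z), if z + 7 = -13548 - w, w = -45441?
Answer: 15943/508358460 - √19/508358460 ≈ 3.1353e-5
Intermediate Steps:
D(p, G) = 2*√19 (D(p, G) = √76 = 2*√19)
z = 31886 (z = -7 + (-13548 - 1*(-45441)) = -7 + (-13548 + 45441) = -7 + 31893 = 31886)
1/(D(159, P(8)) + z) = 1/(2*√19 + 31886) = 1/(31886 + 2*√19)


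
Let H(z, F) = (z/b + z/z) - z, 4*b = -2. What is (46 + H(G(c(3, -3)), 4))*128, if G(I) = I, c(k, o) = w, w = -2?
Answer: 6784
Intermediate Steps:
b = -1/2 (b = (1/4)*(-2) = -1/2 ≈ -0.50000)
c(k, o) = -2
H(z, F) = 1 - 3*z (H(z, F) = (z/(-1/2) + z/z) - z = (z*(-2) + 1) - z = (-2*z + 1) - z = (1 - 2*z) - z = 1 - 3*z)
(46 + H(G(c(3, -3)), 4))*128 = (46 + (1 - 3*(-2)))*128 = (46 + (1 + 6))*128 = (46 + 7)*128 = 53*128 = 6784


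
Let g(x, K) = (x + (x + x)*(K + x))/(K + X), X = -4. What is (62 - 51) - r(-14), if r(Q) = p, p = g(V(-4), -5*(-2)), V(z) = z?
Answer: 59/3 ≈ 19.667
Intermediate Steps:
g(x, K) = (x + 2*x*(K + x))/(-4 + K) (g(x, K) = (x + (x + x)*(K + x))/(K - 4) = (x + (2*x)*(K + x))/(-4 + K) = (x + 2*x*(K + x))/(-4 + K))
p = -26/3 (p = -4*(1 + 2*(-5*(-2)) + 2*(-4))/(-4 - 5*(-2)) = -4*(1 + 2*10 - 8)/(-4 + 10) = -4*(1 + 20 - 8)/6 = -4*1/6*13 = -26/3 ≈ -8.6667)
r(Q) = -26/3
(62 - 51) - r(-14) = (62 - 51) - 1*(-26/3) = 11 + 26/3 = 59/3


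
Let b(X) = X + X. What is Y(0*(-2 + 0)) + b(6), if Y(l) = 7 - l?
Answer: 19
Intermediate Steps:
b(X) = 2*X
Y(0*(-2 + 0)) + b(6) = (7 - 0*(-2 + 0)) + 2*6 = (7 - 0*(-2)) + 12 = (7 - 1*0) + 12 = (7 + 0) + 12 = 7 + 12 = 19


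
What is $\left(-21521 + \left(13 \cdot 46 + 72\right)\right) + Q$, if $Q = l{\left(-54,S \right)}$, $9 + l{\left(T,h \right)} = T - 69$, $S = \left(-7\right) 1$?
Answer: $-20983$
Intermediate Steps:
$S = -7$
$l{\left(T,h \right)} = -78 + T$ ($l{\left(T,h \right)} = -9 + \left(T - 69\right) = -9 + \left(-69 + T\right) = -78 + T$)
$Q = -132$ ($Q = -78 - 54 = -132$)
$\left(-21521 + \left(13 \cdot 46 + 72\right)\right) + Q = \left(-21521 + \left(13 \cdot 46 + 72\right)\right) - 132 = \left(-21521 + \left(598 + 72\right)\right) - 132 = \left(-21521 + 670\right) - 132 = -20851 - 132 = -20983$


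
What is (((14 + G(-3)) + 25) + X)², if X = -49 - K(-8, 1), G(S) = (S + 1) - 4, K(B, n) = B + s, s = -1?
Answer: 49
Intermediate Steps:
K(B, n) = -1 + B (K(B, n) = B - 1 = -1 + B)
G(S) = -3 + S (G(S) = (1 + S) - 4 = -3 + S)
X = -40 (X = -49 - (-1 - 8) = -49 - 1*(-9) = -49 + 9 = -40)
(((14 + G(-3)) + 25) + X)² = (((14 + (-3 - 3)) + 25) - 40)² = (((14 - 6) + 25) - 40)² = ((8 + 25) - 40)² = (33 - 40)² = (-7)² = 49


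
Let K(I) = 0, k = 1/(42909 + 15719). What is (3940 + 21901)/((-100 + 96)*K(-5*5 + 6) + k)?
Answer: 1515006148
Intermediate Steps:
k = 1/58628 ≈ 1.7057e-5
(3940 + 21901)/((-100 + 96)*K(-5*5 + 6) + k) = (3940 + 21901)/((-100 + 96)*0 + 1/58628) = 25841/(-4*0 + 1/58628) = 25841/(0 + 1/58628) = 25841/(1/58628) = 25841*58628 = 1515006148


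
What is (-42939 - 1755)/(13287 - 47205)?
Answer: 7449/5653 ≈ 1.3177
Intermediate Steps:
(-42939 - 1755)/(13287 - 47205) = -44694/(-33918) = -44694*(-1/33918) = 7449/5653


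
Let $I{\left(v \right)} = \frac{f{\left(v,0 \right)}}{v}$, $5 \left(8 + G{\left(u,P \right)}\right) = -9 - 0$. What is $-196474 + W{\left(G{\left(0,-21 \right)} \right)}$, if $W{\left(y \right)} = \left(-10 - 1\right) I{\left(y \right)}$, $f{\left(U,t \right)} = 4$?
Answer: $- \frac{9627006}{49} \approx -1.9647 \cdot 10^{5}$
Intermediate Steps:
$G{\left(u,P \right)} = - \frac{49}{5}$ ($G{\left(u,P \right)} = -8 + \frac{-9 - 0}{5} = -8 + \frac{-9 + 0}{5} = -8 + \frac{1}{5} \left(-9\right) = -8 - \frac{9}{5} = - \frac{49}{5}$)
$I{\left(v \right)} = \frac{4}{v}$
$W{\left(y \right)} = - \frac{44}{y}$ ($W{\left(y \right)} = \left(-10 - 1\right) \frac{4}{y} = - 11 \frac{4}{y} = - \frac{44}{y}$)
$-196474 + W{\left(G{\left(0,-21 \right)} \right)} = -196474 - \frac{44}{- \frac{49}{5}} = -196474 - - \frac{220}{49} = -196474 + \frac{220}{49} = - \frac{9627006}{49}$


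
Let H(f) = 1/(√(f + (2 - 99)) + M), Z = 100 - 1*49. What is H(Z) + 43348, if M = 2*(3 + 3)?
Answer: 4118066/95 - I*√46/190 ≈ 43348.0 - 0.035696*I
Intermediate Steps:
Z = 51 (Z = 100 - 49 = 51)
M = 12 (M = 2*6 = 12)
H(f) = 1/(12 + √(-97 + f)) (H(f) = 1/(√(f + (2 - 99)) + 12) = 1/(√(f - 97) + 12) = 1/(√(-97 + f) + 12) = 1/(12 + √(-97 + f)))
H(Z) + 43348 = 1/(12 + √(-97 + 51)) + 43348 = 1/(12 + √(-46)) + 43348 = 1/(12 + I*√46) + 43348 = 43348 + 1/(12 + I*√46)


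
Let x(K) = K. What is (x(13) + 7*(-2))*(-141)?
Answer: 141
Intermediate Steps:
(x(13) + 7*(-2))*(-141) = (13 + 7*(-2))*(-141) = (13 - 14)*(-141) = -1*(-141) = 141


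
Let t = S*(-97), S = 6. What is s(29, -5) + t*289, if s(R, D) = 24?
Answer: -168174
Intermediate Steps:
t = -582 (t = 6*(-97) = -582)
s(29, -5) + t*289 = 24 - 582*289 = 24 - 168198 = -168174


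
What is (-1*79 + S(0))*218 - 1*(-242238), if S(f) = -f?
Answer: 225016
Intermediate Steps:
(-1*79 + S(0))*218 - 1*(-242238) = (-1*79 - 1*0)*218 - 1*(-242238) = (-79 + 0)*218 + 242238 = -79*218 + 242238 = -17222 + 242238 = 225016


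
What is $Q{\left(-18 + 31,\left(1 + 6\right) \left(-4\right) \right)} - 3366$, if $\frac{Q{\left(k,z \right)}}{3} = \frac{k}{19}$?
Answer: $- \frac{63915}{19} \approx -3363.9$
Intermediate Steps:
$Q{\left(k,z \right)} = \frac{3 k}{19}$ ($Q{\left(k,z \right)} = 3 \frac{k}{19} = \frac{3 k}{19}$)
$Q{\left(-18 + 31,\left(1 + 6\right) \left(-4\right) \right)} - 3366 = \frac{3 \left(-18 + 31\right)}{19} - 3366 = \frac{3}{19} \cdot 13 - 3366 = \frac{39}{19} - 3366 = - \frac{63915}{19}$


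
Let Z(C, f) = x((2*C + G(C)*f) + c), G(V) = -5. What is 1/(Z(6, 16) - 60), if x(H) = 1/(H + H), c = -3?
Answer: -142/8521 ≈ -0.016665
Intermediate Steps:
x(H) = 1/(2*H)
Z(C, f) = 1/(2*(-3 - 5*f + 2*C)) (Z(C, f) = 1/(2*((2*C - 5*f) - 3)) = 1/(2*((-5*f + 2*C) - 3)) = 1/(2*(-3 - 5*f + 2*C)))
1/(Z(6, 16) - 60) = 1/(1/(2*(-3 - 5*16 + 2*6)) - 60) = 1/(1/(2*(-3 - 80 + 12)) - 60) = 1/((½)/(-71) - 60) = 1/((½)*(-1/71) - 60) = 1/(-1/142 - 60) = 1/(-8521/142) = -142/8521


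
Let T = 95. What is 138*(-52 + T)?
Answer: 5934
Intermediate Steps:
138*(-52 + T) = 138*(-52 + 95) = 138*43 = 5934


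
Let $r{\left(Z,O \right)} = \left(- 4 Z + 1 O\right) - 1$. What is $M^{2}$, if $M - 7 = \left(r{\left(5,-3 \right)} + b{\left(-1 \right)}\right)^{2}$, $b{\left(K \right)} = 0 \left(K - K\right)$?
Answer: $339889$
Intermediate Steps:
$b{\left(K \right)} = 0$ ($b{\left(K \right)} = 0 \cdot 0 = 0$)
$r{\left(Z,O \right)} = -1 + O - 4 Z$ ($r{\left(Z,O \right)} = \left(- 4 Z + O\right) - 1 = \left(O - 4 Z\right) - 1 = -1 + O - 4 Z$)
$M = 583$ ($M = 7 + \left(\left(-1 - 3 - 20\right) + 0\right)^{2} = 7 + \left(-24 + 0\right)^{2} = 7 + \left(-24\right)^{2} = 7 + 576 = 583$)
$M^{2} = 583^{2} = 339889$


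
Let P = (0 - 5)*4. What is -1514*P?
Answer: 30280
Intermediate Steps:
P = -20 (P = -5*4 = -20)
-1514*P = -1514*(-20) = 30280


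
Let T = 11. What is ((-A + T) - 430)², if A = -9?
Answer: 168100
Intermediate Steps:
((-A + T) - 430)² = ((-1*(-9) + 11) - 430)² = ((9 + 11) - 430)² = (20 - 430)² = (-410)² = 168100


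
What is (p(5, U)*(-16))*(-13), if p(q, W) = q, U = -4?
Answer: 1040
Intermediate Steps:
(p(5, U)*(-16))*(-13) = (5*(-16))*(-13) = -80*(-13) = 1040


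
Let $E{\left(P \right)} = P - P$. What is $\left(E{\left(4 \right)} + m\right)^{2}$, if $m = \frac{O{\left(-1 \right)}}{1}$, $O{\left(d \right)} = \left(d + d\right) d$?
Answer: $4$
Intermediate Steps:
$O{\left(d \right)} = 2 d^{2}$ ($O{\left(d \right)} = 2 d d = 2 d^{2}$)
$E{\left(P \right)} = 0$
$m = 2$ ($m = \frac{2 \left(-1\right)^{2}}{1} = 2 \cdot 1 \cdot 1 = 2 \cdot 1 = 2$)
$\left(E{\left(4 \right)} + m\right)^{2} = \left(0 + 2\right)^{2} = 2^{2} = 4$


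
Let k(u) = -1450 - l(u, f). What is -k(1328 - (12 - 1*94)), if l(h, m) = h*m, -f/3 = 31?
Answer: -129680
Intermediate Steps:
f = -93 (f = -3*31 = -93)
k(u) = -1450 + 93*u (k(u) = -1450 - u*(-93) = -1450 - (-93)*u = -1450 + 93*u)
-k(1328 - (12 - 1*94)) = -(-1450 + 93*(1328 - (12 - 1*94))) = -(-1450 + 93*(1328 - (12 - 94))) = -(-1450 + 93*(1328 - 1*(-82))) = -(-1450 + 93*(1328 + 82)) = -(-1450 + 93*1410) = -(-1450 + 131130) = -1*129680 = -129680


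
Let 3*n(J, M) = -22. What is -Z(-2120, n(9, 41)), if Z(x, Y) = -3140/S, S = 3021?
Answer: 3140/3021 ≈ 1.0394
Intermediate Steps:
n(J, M) = -22/3 (n(J, M) = (⅓)*(-22) = -22/3)
Z(x, Y) = -3140/3021
-Z(-2120, n(9, 41)) = -1*(-3140/3021) = 3140/3021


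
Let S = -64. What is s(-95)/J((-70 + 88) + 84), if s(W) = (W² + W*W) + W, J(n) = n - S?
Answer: 17955/166 ≈ 108.16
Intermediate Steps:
J(n) = 64 + n (J(n) = n - 1*(-64) = n + 64 = 64 + n)
s(W) = W + 2*W² (s(W) = (W² + W²) + W = 2*W² + W = W + 2*W²)
s(-95)/J((-70 + 88) + 84) = (-95*(1 + 2*(-95)))/(64 + ((-70 + 88) + 84)) = (-95*(1 - 190))/(64 + (18 + 84)) = (-95*(-189))/(64 + 102) = 17955/166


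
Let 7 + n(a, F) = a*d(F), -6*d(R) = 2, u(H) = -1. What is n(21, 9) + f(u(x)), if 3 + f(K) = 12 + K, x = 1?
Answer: -6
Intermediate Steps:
d(R) = -⅓ (d(R) = -⅙*2 = -⅓)
n(a, F) = -7 - a/3 (n(a, F) = -7 + a*(-⅓) = -7 - a/3)
f(K) = 9 + K (f(K) = -3 + (12 + K) = 9 + K)
n(21, 9) + f(u(x)) = (-7 - ⅓*21) + (9 - 1) = (-7 - 7) + 8 = -14 + 8 = -6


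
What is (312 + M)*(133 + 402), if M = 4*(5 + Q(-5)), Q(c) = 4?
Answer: 186180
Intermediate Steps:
M = 36 (M = 4*(5 + 4) = 4*9 = 36)
(312 + M)*(133 + 402) = (312 + 36)*(133 + 402) = 348*535 = 186180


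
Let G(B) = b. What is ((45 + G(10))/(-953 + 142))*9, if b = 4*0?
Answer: -405/811 ≈ -0.49938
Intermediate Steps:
b = 0
G(B) = 0
((45 + G(10))/(-953 + 142))*9 = ((45 + 0)/(-953 + 142))*9 = (45/(-811))*9 = (45*(-1/811))*9 = -45/811*9 = -405/811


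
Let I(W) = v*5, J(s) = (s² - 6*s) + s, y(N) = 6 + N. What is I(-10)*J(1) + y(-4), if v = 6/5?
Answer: -22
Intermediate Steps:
J(s) = s² - 5*s
v = 6/5 (v = 6*(⅕) = 6/5 ≈ 1.2000)
I(W) = 6 (I(W) = (6/5)*5 = 6)
I(-10)*J(1) + y(-4) = 6*(1*(-5 + 1)) + (6 - 4) = 6*(1*(-4)) + 2 = 6*(-4) + 2 = -24 + 2 = -22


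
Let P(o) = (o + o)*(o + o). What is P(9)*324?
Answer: 104976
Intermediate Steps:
P(o) = 4*o² (P(o) = (2*o)*(2*o) = 4*o²)
P(9)*324 = (4*9²)*324 = (4*81)*324 = 324*324 = 104976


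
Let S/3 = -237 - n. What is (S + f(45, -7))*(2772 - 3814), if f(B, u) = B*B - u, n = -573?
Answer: -3167680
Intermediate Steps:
f(B, u) = B**2 - u
S = 1008 (S = 3*(-237 - 1*(-573)) = 3*(-237 + 573) = 3*336 = 1008)
(S + f(45, -7))*(2772 - 3814) = (1008 + (45**2 - 1*(-7)))*(2772 - 3814) = (1008 + (2025 + 7))*(-1042) = (1008 + 2032)*(-1042) = 3040*(-1042) = -3167680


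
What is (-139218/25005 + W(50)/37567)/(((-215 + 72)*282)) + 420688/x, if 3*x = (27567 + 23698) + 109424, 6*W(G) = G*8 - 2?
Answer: 15936255186185448263/2029006381083340230 ≈ 7.8542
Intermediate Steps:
W(G) = -1/3 + 4*G/3 (W(G) = (G*8 - 2)/6 = (8*G - 2)/6 = (-2 + 8*G)/6 = -1/3 + 4*G/3)
x = 53563 (x = ((27567 + 23698) + 109424)/3 = (51265 + 109424)/3 = (1/3)*160689 = 53563)
(-139218/25005 + W(50)/37567)/(((-215 + 72)*282)) + 420688/x = (-139218/25005 + (-1/3 + (4/3)*50)/37567)/(((-215 + 72)*282)) + 420688/53563 = (-139218*1/25005 + (-1/3 + 200/3)*(1/37567))/((-143*282)) + 420688*(1/53563) = (-46406/8335 + (199/3)*(1/37567))/(-40326) + 420688/53563 = (-46406/8335 + 199/112701)*(-1/40326) + 420688/53563 = -5228343941/939362835*(-1/40326) + 420688/53563 = 5228343941/37880745684210 + 420688/53563 = 15936255186185448263/2029006381083340230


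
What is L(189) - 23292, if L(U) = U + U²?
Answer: 12618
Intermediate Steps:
L(189) - 23292 = 189*(1 + 189) - 23292 = 189*190 - 23292 = 35910 - 23292 = 12618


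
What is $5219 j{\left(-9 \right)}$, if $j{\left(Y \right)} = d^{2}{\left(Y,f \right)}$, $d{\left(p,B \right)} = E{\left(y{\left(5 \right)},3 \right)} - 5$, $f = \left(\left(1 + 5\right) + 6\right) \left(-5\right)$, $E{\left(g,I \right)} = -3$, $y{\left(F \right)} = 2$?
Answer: $334016$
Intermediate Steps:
$f = -60$ ($f = \left(6 + 6\right) \left(-5\right) = 12 \left(-5\right) = -60$)
$d{\left(p,B \right)} = -8$ ($d{\left(p,B \right)} = -3 - 5 = -8$)
$j{\left(Y \right)} = 64$ ($j{\left(Y \right)} = \left(-8\right)^{2} = 64$)
$5219 j{\left(-9 \right)} = 5219 \cdot 64 = 334016$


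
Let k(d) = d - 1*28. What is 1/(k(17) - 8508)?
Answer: -1/8519 ≈ -0.00011738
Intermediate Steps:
k(d) = -28 + d (k(d) = d - 28 = -28 + d)
1/(k(17) - 8508) = 1/((-28 + 17) - 8508) = 1/(-11 - 8508) = 1/(-8519) = -1/8519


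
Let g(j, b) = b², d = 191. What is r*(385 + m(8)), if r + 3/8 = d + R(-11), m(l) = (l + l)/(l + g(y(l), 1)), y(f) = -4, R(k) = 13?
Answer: 630061/8 ≈ 78758.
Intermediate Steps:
m(l) = 2*l/(1 + l) (m(l) = (l + l)/(l + 1²) = (2*l)/(l + 1) = (2*l)/(1 + l) = 2*l/(1 + l))
r = 1629/8 (r = -3/8 + (191 + 13) = -3/8 + 204 = 1629/8 ≈ 203.63)
r*(385 + m(8)) = 1629*(385 + 2*8/(1 + 8))/8 = 1629*(385 + 2*8/9)/8 = 1629*(385 + 2*8*(⅑))/8 = 1629*(385 + 16/9)/8 = (1629/8)*(3481/9) = 630061/8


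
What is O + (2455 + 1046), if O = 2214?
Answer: 5715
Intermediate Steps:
O + (2455 + 1046) = 2214 + (2455 + 1046) = 2214 + 3501 = 5715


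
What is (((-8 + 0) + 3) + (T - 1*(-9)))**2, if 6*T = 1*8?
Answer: 256/9 ≈ 28.444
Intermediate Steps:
T = 4/3 (T = (1*8)/6 = (1/6)*8 = 4/3 ≈ 1.3333)
(((-8 + 0) + 3) + (T - 1*(-9)))**2 = (((-8 + 0) + 3) + (4/3 - 1*(-9)))**2 = ((-8 + 3) + (4/3 + 9))**2 = (-5 + 31/3)**2 = (16/3)**2 = 256/9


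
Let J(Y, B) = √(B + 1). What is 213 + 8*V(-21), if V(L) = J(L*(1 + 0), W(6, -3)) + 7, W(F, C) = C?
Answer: 269 + 8*I*√2 ≈ 269.0 + 11.314*I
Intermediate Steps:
J(Y, B) = √(1 + B)
V(L) = 7 + I*√2 (V(L) = √(1 - 3) + 7 = √(-2) + 7 = I*√2 + 7 = 7 + I*√2)
213 + 8*V(-21) = 213 + 8*(7 + I*√2) = 213 + (56 + 8*I*√2) = 269 + 8*I*√2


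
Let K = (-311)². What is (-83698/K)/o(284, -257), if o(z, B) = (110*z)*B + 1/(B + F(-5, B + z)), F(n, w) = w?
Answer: 19250540/178604650501121 ≈ 1.0778e-7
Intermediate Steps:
K = 96721
o(z, B) = 1/(z + 2*B) + 110*B*z (o(z, B) = (110*z)*B + 1/(B + (B + z)) = 110*B*z + 1/(z + 2*B) = 1/(z + 2*B) + 110*B*z)
(-83698/K)/o(284, -257) = (-83698/96721)/(((1 + 110*(-257)*284² + 220*284*(-257)²)/(284 + 2*(-257)))) = (-83698*1/96721)/(((1 + 110*(-257)*80656 + 220*284*66049)/(284 - 514))) = -83698*(-230/(1 - 2280145120 + 4126741520))/96721 = -83698/(96721*((-1/230*1846596401))) = -83698/(96721*(-1846596401/230)) = -83698/96721*(-230/1846596401) = 19250540/178604650501121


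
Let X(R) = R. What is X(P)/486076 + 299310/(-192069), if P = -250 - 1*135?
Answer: -48520451375/31120043748 ≈ -1.5591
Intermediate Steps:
P = -385 (P = -250 - 135 = -385)
X(P)/486076 + 299310/(-192069) = -385/486076 + 299310/(-192069) = -385*1/486076 + 299310*(-1/192069) = -385/486076 - 99770/64023 = -48520451375/31120043748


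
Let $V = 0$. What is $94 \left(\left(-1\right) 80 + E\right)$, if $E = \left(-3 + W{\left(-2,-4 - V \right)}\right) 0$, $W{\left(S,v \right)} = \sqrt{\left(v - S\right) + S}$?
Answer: $-7520$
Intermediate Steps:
$W{\left(S,v \right)} = \sqrt{v}$
$E = 0$ ($E = \left(-3 + \sqrt{-4 - 0}\right) 0 = \left(-3 + \sqrt{-4 + 0}\right) 0 = \left(-3 + \sqrt{-4}\right) 0 = \left(-3 + 2 i\right) 0 = 0$)
$94 \left(\left(-1\right) 80 + E\right) = 94 \left(\left(-1\right) 80 + 0\right) = 94 \left(-80 + 0\right) = 94 \left(-80\right) = -7520$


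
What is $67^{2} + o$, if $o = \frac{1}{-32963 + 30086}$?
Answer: $\frac{12914852}{2877} \approx 4489.0$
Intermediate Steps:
$o = - \frac{1}{2877}$ ($o = \frac{1}{-2877} = - \frac{1}{2877} \approx -0.00034758$)
$67^{2} + o = 67^{2} - \frac{1}{2877} = 4489 - \frac{1}{2877} = \frac{12914852}{2877}$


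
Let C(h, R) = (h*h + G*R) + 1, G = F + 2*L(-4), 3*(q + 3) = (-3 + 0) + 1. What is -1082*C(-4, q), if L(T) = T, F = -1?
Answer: -54100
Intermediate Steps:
q = -11/3 (q = -3 + ((-3 + 0) + 1)/3 = -3 + (-3 + 1)/3 = -3 + (⅓)*(-2) = -3 - ⅔ = -11/3 ≈ -3.6667)
G = -9 (G = -1 + 2*(-4) = -1 - 8 = -9)
C(h, R) = 1 + h² - 9*R (C(h, R) = (h*h - 9*R) + 1 = (h² - 9*R) + 1 = 1 + h² - 9*R)
-1082*C(-4, q) = -1082*(1 + (-4)² - 9*(-11/3)) = -1082*(1 + 16 + 33) = -1082*50 = -54100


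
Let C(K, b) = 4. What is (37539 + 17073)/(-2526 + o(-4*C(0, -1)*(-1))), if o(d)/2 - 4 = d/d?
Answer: -369/17 ≈ -21.706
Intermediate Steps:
o(d) = 10 (o(d) = 8 + 2*(d/d) = 8 + 2*1 = 8 + 2 = 10)
(37539 + 17073)/(-2526 + o(-4*C(0, -1)*(-1))) = (37539 + 17073)/(-2526 + 10) = 54612/(-2516) = 54612*(-1/2516) = -369/17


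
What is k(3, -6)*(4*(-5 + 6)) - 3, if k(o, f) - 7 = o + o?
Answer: 49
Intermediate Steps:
k(o, f) = 7 + 2*o (k(o, f) = 7 + (o + o) = 7 + 2*o)
k(3, -6)*(4*(-5 + 6)) - 3 = (7 + 2*3)*(4*(-5 + 6)) - 3 = (7 + 6)*(4*1) - 3 = 13*4 - 3 = 52 - 3 = 49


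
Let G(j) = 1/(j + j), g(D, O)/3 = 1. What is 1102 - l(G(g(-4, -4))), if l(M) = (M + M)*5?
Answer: 3301/3 ≈ 1100.3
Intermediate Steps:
g(D, O) = 3 (g(D, O) = 3*1 = 3)
G(j) = 1/(2*j)
l(M) = 10*M (l(M) = (2*M)*5 = 10*M)
1102 - l(G(g(-4, -4))) = 1102 - 10*(1/2)/3 = 1102 - 10*(1/2)*(1/3) = 1102 - 10/6 = 1102 - 1*5/3 = 1102 - 5/3 = 3301/3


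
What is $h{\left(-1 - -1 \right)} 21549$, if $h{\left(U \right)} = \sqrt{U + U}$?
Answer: $0$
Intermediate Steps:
$h{\left(U \right)} = \sqrt{2} \sqrt{U}$ ($h{\left(U \right)} = \sqrt{2 U} = \sqrt{2} \sqrt{U}$)
$h{\left(-1 - -1 \right)} 21549 = \sqrt{2} \sqrt{-1 - -1} \cdot 21549 = \sqrt{2} \sqrt{-1 + 1} \cdot 21549 = \sqrt{2} \sqrt{0} \cdot 21549 = \sqrt{2} \cdot 0 \cdot 21549 = 0 \cdot 21549 = 0$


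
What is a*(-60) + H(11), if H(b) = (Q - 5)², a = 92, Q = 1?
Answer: -5504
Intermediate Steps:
H(b) = 16 (H(b) = (1 - 5)² = (-4)² = 16)
a*(-60) + H(11) = 92*(-60) + 16 = -5520 + 16 = -5504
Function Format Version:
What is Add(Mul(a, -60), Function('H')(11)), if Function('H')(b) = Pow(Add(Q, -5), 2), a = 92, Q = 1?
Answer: -5504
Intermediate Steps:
Function('H')(b) = 16 (Function('H')(b) = Pow(Add(1, -5), 2) = Pow(-4, 2) = 16)
Add(Mul(a, -60), Function('H')(11)) = Add(Mul(92, -60), 16) = Add(-5520, 16) = -5504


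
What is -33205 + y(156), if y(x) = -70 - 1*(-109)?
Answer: -33166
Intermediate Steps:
y(x) = 39 (y(x) = -70 + 109 = 39)
-33205 + y(156) = -33205 + 39 = -33166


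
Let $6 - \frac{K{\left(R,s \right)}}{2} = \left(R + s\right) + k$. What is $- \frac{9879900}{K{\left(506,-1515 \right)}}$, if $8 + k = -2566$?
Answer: $- \frac{4939950}{3589} \approx -1376.4$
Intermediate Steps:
$k = -2574$ ($k = -8 - 2566 = -2574$)
$K{\left(R,s \right)} = 5160 - 2 R - 2 s$ ($K{\left(R,s \right)} = 12 - 2 \left(\left(R + s\right) - 2574\right) = 12 - 2 \left(-2574 + R + s\right) = 12 - \left(-5148 + 2 R + 2 s\right) = 5160 - 2 R - 2 s$)
$- \frac{9879900}{K{\left(506,-1515 \right)}} = - \frac{9879900}{5160 - 1012 - -3030} = - \frac{9879900}{5160 - 1012 + 3030} = - \frac{9879900}{7178} = \left(-9879900\right) \frac{1}{7178} = - \frac{4939950}{3589}$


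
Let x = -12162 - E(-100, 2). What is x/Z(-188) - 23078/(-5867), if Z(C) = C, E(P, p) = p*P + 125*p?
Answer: 18996617/275749 ≈ 68.891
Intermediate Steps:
E(P, p) = 125*p + P*p (E(P, p) = P*p + 125*p = 125*p + P*p)
x = -12212 (x = -12162 - 2*(125 - 100) = -12162 - 2*25 = -12162 - 1*50 = -12162 - 50 = -12212)
x/Z(-188) - 23078/(-5867) = -12212/(-188) - 23078/(-5867) = -12212*(-1/188) - 23078*(-1/5867) = 3053/47 + 23078/5867 = 18996617/275749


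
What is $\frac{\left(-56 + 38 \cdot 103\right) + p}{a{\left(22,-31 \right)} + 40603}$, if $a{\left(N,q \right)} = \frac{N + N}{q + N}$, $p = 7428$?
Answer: $\frac{101574}{365383} \approx 0.27799$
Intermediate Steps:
$a{\left(N,q \right)} = \frac{2 N}{N + q}$
$\frac{\left(-56 + 38 \cdot 103\right) + p}{a{\left(22,-31 \right)} + 40603} = \frac{\left(-56 + 38 \cdot 103\right) + 7428}{2 \cdot 22 \frac{1}{22 - 31} + 40603} = \frac{\left(-56 + 3914\right) + 7428}{2 \cdot 22 \frac{1}{-9} + 40603} = \frac{3858 + 7428}{2 \cdot 22 \left(- \frac{1}{9}\right) + 40603} = \frac{11286}{- \frac{44}{9} + 40603} = \frac{11286}{\frac{365383}{9}} = 11286 \cdot \frac{9}{365383} = \frac{101574}{365383}$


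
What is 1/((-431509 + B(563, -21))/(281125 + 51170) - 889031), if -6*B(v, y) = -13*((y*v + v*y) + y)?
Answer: -132918/118168415573 ≈ -1.1248e-6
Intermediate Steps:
B(v, y) = 13*y/6 + 13*v*y/3 (B(v, y) = -(-13)*((y*v + v*y) + y)/6 = -(-13)*((v*y + v*y) + y)/6 = -(-13)*(2*v*y + y)/6 = -(-13)*(y + 2*v*y)/6 = -(-13*y - 26*v*y)/6 = 13*y/6 + 13*v*y/3)
1/((-431509 + B(563, -21))/(281125 + 51170) - 889031) = 1/((-431509 + (13/6)*(-21)*(1 + 2*563))/(281125 + 51170) - 889031) = 1/((-431509 + (13/6)*(-21)*(1 + 1126))/332295 - 889031) = 1/((-431509 + (13/6)*(-21)*1127)*(1/332295) - 889031) = 1/((-431509 - 102557/2)*(1/332295) - 889031) = 1/(-965575/2*1/332295 - 889031) = 1/(-193115/132918 - 889031) = 1/(-118168415573/132918) = -132918/118168415573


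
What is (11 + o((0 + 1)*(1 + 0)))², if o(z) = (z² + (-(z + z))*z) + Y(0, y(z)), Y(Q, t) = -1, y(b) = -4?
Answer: 81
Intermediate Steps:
o(z) = -1 - z² (o(z) = (z² + (-(z + z))*z) - 1 = (z² + (-2*z)*z) - 1 = (z² - 2*z²) - 1 = -z² - 1 = -1 - z²)
(11 + o((0 + 1)*(1 + 0)))² = (11 + (-1 - ((0 + 1)*(1 + 0))²))² = (11 + (-1 - (1*1)²))² = (11 + (-1 - 1*1²))² = (11 + (-1 - 1*1))² = (11 + (-1 - 1))² = (11 - 2)² = 9² = 81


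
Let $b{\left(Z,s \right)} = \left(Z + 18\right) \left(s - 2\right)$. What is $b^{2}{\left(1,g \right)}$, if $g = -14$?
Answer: $92416$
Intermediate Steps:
$b{\left(Z,s \right)} = \left(-2 + s\right) \left(18 + Z\right)$ ($b{\left(Z,s \right)} = \left(18 + Z\right) \left(-2 + s\right) = \left(-2 + s\right) \left(18 + Z\right)$)
$b^{2}{\left(1,g \right)} = \left(-36 - 2 + 18 \left(-14\right) + 1 \left(-14\right)\right)^{2} = \left(-36 - 2 - 252 - 14\right)^{2} = \left(-304\right)^{2} = 92416$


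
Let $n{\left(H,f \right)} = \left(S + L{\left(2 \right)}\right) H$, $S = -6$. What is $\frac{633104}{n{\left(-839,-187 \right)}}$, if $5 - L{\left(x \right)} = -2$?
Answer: $- \frac{633104}{839} \approx -754.59$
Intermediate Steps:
$L{\left(x \right)} = 7$ ($L{\left(x \right)} = 5 - -2 = 5 + 2 = 7$)
$n{\left(H,f \right)} = H$ ($n{\left(H,f \right)} = \left(-6 + 7\right) H = 1 H = H$)
$\frac{633104}{n{\left(-839,-187 \right)}} = \frac{633104}{-839} = 633104 \left(- \frac{1}{839}\right) = - \frac{633104}{839}$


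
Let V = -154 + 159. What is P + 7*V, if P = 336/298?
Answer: 5383/149 ≈ 36.128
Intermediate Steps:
V = 5
P = 168/149 (P = 336*(1/298) = 168/149 ≈ 1.1275)
P + 7*V = 168/149 + 7*5 = 168/149 + 35 = 5383/149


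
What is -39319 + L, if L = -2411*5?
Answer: -51374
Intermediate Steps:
L = -12055
-39319 + L = -39319 - 12055 = -51374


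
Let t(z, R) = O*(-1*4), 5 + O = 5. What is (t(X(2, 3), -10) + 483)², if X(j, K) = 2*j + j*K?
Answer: 233289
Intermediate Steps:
O = 0 (O = -5 + 5 = 0)
X(j, K) = 2*j + K*j
t(z, R) = 0 (t(z, R) = 0*(-1*4) = 0*(-4) = 0)
(t(X(2, 3), -10) + 483)² = (0 + 483)² = 483² = 233289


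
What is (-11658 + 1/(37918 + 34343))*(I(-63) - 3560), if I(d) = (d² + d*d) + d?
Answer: -3635036850155/72261 ≈ -5.0304e+7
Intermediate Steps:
I(d) = d + 2*d² (I(d) = (d² + d²) + d = 2*d² + d = d + 2*d²)
(-11658 + 1/(37918 + 34343))*(I(-63) - 3560) = (-11658 + 1/(37918 + 34343))*(-63*(1 + 2*(-63)) - 3560) = (-11658 + 1/72261)*(-63*(1 - 126) - 3560) = (-11658 + 1/72261)*(-63*(-125) - 3560) = -842418737*(7875 - 3560)/72261 = -842418737/72261*4315 = -3635036850155/72261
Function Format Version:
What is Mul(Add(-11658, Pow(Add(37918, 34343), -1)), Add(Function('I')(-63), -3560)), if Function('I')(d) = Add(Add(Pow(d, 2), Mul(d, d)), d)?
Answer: Rational(-3635036850155, 72261) ≈ -5.0304e+7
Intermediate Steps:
Function('I')(d) = Add(d, Mul(2, Pow(d, 2))) (Function('I')(d) = Add(Add(Pow(d, 2), Pow(d, 2)), d) = Add(Mul(2, Pow(d, 2)), d) = Add(d, Mul(2, Pow(d, 2))))
Mul(Add(-11658, Pow(Add(37918, 34343), -1)), Add(Function('I')(-63), -3560)) = Mul(Add(-11658, Pow(Add(37918, 34343), -1)), Add(Mul(-63, Add(1, Mul(2, -63))), -3560)) = Mul(Add(-11658, Pow(72261, -1)), Add(Mul(-63, Add(1, -126)), -3560)) = Mul(Add(-11658, Rational(1, 72261)), Add(Mul(-63, -125), -3560)) = Mul(Rational(-842418737, 72261), Add(7875, -3560)) = Mul(Rational(-842418737, 72261), 4315) = Rational(-3635036850155, 72261)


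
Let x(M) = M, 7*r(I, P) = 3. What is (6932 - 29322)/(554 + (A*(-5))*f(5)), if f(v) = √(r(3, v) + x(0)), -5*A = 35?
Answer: -12404060/306391 + 111950*√21/306391 ≈ -38.810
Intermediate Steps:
A = -7 (A = -⅕*35 = -7)
r(I, P) = 3/7 (r(I, P) = (⅐)*3 = 3/7)
f(v) = √21/7 (f(v) = √(3/7 + 0) = √(3/7) = √21/7)
(6932 - 29322)/(554 + (A*(-5))*f(5)) = (6932 - 29322)/(554 + (-7*(-5))*(√21/7)) = -22390/(554 + 35*(√21/7)) = -22390/(554 + 5*√21)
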